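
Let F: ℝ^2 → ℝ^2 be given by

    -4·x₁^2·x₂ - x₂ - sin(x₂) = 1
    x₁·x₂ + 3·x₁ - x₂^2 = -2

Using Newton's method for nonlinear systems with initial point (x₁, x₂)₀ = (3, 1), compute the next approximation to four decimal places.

(-0.5604, 2.2415)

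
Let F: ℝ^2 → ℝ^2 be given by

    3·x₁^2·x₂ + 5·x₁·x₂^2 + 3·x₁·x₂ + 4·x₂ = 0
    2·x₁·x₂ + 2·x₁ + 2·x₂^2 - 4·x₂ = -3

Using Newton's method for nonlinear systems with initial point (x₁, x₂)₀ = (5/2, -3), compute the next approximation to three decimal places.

At (5/2, -3): F = (21.750, 23.000).
Jacobian J = [[6·x₁·x₂ + 5·x₂^2 + 3·x₂, 3·x₁^2 + 10·x₁·x₂ + 3·x₁ + 4], [2·x₂ + 2, 2·x₁ + 4·x₂ - 4]].
At the point, J = [[-9.000, -44.750], [-4.000, -11.000]] (det J = -80.000).
Solving J·Δ = −F gives Δ = (9.875, -1.500).
Then the next iterate is (x₁, x₂)₁ = (12.375, -4.500).

(12.375, -4.500)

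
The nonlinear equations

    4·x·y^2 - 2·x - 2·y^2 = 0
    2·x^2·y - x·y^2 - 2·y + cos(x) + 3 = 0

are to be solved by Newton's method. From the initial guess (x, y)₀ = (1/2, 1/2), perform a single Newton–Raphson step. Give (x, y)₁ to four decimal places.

At (1/2, 1/2): F = (-1.0000, 3.002583).
Jacobian J = [[4·y^2 - 2, 8·x·y - 4·y], [4·x·y - y^2 - sin(x), 2·x^2 - 2·x·y - 2]].
At the point, J = [[-1.0000, 0.0000], [0.270574, -2.0000]] (det J = 2.0000).
Solving J·Δ = −F gives Δ = (-1.0000, 1.3660).
Then the next iterate is (x, y)₁ = (-0.5000, 1.8660).

(-0.5000, 1.8660)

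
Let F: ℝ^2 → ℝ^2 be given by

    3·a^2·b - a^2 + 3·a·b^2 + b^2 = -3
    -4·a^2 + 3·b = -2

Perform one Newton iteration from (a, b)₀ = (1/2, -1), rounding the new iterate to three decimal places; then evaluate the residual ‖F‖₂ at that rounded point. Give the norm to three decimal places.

2.450

At (1/2, -1): F = (4.500, -2.000).
Jacobian J = [[6·a·b - 2·a + 3·b^2, 3·a^2 + 6·a·b + 2·b], [-8·a, 3]].
At the point, J = [[-1.000, -4.250], [-4.000, 3.000]] (det J = -20.000).
Solving J·Δ = −F gives Δ = (0.250, 1.000).
Then the next iterate is (a, b)₁ = (0.750, 0.000).
Re-evaluating at (0.750, 0.000): F = (2.43750, -0.250), so ‖F‖₂ = 2.450.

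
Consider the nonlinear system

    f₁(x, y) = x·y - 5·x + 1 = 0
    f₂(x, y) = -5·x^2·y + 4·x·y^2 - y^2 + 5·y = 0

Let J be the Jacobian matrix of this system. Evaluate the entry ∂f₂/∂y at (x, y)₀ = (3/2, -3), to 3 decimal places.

-36.250

∂f₂/∂y = -5·x^2 + 8·x·y - 2·y + 5.
At (3/2, -3) this is -36.250.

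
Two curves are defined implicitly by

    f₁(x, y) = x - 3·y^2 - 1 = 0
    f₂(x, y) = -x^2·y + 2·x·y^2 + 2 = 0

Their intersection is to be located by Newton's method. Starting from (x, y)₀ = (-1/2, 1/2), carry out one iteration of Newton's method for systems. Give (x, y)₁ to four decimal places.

(-4.8929, -1.7143)

At (-1/2, 1/2): F = (-2.2500, 1.6250).
Jacobian J = [[1, -6·y], [-2·x·y + 2·y^2, -x^2 + 4·x·y]].
At the point, J = [[1.0000, -3.0000], [1.0000, -1.2500]] (det J = 1.7500).
Solving J·Δ = −F gives Δ = (-4.3929, -2.2143).
Then the next iterate is (x, y)₁ = (-4.8929, -1.7143).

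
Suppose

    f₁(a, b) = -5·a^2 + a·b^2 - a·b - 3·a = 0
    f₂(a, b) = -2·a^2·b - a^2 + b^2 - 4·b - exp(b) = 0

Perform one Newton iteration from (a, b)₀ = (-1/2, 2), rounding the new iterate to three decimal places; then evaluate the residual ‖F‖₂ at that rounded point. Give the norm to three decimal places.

3.342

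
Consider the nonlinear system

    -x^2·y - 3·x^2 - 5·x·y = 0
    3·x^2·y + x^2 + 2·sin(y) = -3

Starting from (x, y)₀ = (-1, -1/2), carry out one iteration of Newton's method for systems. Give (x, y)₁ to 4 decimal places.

(-0.0544, -1.0230)

At (-1, -1/2): F = (-5.0000, 1.541149).
Jacobian J = [[-2·x·y - 6·x - 5·y, -x^2 - 5·x], [6·x·y + 2·x, 3·x^2 + 2·cos(y)]].
At the point, J = [[7.5000, 4.0000], [1.0000, 4.755165]] (det J = 31.663738).
Solving J·Δ = −F gives Δ = (0.9456, -0.5230).
Then the next iterate is (x, y)₁ = (-0.0544, -1.0230).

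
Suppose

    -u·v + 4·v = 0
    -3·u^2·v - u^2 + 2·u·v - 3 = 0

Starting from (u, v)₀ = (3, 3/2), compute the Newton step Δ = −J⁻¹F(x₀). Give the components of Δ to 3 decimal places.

(-0.195, -1.793)

At (3, 3/2): F = (1.500, -43.500).
Jacobian J = [[-v, -u + 4], [-6·u·v - 2·u + 2·v, -3·u^2 + 2·u]].
At the point, J = [[-1.500, 1.000], [-30.000, -21.000]] (det J = 61.500).
Solving J·Δ = −F gives Δ = (-0.195, -1.793).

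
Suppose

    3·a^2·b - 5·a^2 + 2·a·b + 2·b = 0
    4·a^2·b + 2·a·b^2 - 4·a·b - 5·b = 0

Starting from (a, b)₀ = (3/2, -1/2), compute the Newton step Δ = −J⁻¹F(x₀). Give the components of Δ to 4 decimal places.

(-0.4530, 0.6671)

At (3/2, -1/2): F = (-17.1250, 1.7500).
Jacobian J = [[6·a·b - 10·a + 2·b, 3·a^2 + 2·a + 2], [8·a·b + 2·b^2 - 4·b, 4·a^2 + 4·a·b - 4·a - 5]].
At the point, J = [[-20.5000, 11.7500], [-3.5000, -5.0000]] (det J = 143.6250).
Solving J·Δ = −F gives Δ = (-0.4530, 0.6671).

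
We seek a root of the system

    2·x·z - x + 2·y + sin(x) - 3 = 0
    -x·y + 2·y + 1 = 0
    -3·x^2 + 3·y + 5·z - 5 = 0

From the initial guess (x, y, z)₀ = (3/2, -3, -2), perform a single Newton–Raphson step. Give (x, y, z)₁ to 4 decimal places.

At (3/2, -3, -2): F = (-15.502505, -0.5000, -30.7500).
Jacobian J = [[2·z + cos(x) - 1, 2, 2·x], [-y, -x + 2, 0], [-6·x, 3, 5]].
At the point, J = [[-4.929263, 2.0000, 3.0000], [3.0000, 0.5000, 0.0000], [-9.0000, 3.0000, 5.0000]] (det J = -1.823157).
Solving J·Δ = −F gives Δ = (4.3160, -24.8960, 28.8564).
Then the next iterate is (x, y, z)₁ = (5.8160, -27.8960, 26.8564).

(5.8160, -27.8960, 26.8564)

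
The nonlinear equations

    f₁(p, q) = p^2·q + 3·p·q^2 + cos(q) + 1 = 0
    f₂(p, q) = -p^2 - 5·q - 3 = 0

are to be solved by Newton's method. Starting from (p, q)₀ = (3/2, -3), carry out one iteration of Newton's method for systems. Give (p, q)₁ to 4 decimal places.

(1.9342, -1.3105)

At (3/2, -3): F = (33.760008, 9.7500).
Jacobian J = [[2·p·q + 3·q^2, p^2 + 6·p·q - sin(q)], [-2·p, -5]].
At the point, J = [[18.0000, -24.608880], [-3.0000, -5.0000]] (det J = -163.826640).
Solving J·Δ = −F gives Δ = (0.4342, 1.6895).
Then the next iterate is (p, q)₁ = (1.9342, -1.3105).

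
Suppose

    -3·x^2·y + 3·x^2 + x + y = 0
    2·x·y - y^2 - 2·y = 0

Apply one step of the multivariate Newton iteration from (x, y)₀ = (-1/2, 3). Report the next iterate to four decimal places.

At (-1/2, 3): F = (1.0000, -18.0000).
Jacobian J = [[-6·x·y + 6·x + 1, -3·x^2 + 1], [2·y, 2·x - 2·y - 2]].
At the point, J = [[7.0000, 0.2500], [6.0000, -9.0000]] (det J = -64.5000).
Solving J·Δ = −F gives Δ = (-0.0698, -2.0465).
Then the next iterate is (x, y)₁ = (-0.5698, 0.9535).

(-0.5698, 0.9535)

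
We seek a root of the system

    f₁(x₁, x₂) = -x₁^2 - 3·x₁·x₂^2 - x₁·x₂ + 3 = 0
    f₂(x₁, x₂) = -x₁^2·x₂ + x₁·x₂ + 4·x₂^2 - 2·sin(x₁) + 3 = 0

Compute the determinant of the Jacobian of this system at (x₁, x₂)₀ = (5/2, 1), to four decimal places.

-80.2100

J = [[-2·x₁ - 3·x₂^2 - x₂, -6·x₁·x₂ - x₁], [-2·x₁·x₂ + x₂ - 2·cos(x₁), -x₁^2 + x₁ + 8·x₂]].
At the point, J = [[-9.0000, -17.5000], [-2.397713, 4.2500]].
det J = -80.2100.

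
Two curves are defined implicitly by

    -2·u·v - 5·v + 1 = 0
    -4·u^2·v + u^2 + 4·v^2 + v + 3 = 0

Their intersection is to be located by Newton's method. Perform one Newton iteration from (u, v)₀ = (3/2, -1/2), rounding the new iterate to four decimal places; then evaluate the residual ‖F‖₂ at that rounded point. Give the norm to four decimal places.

At (3/2, -1/2): F = (5.0000, 10.2500).
Jacobian J = [[-2·v, -2·u - 5], [-8·u·v + 2·u, -4·u^2 + 8·v + 1]].
At the point, J = [[1.0000, -8.0000], [9.0000, -12.0000]] (det J = 60.0000).
Solving J·Δ = −F gives Δ = (-0.3667, 0.5792).
Then the next iterate is (u, v)₁ = (1.1333, 0.0792).
Re-evaluating at (1.1333, 0.0792): F = (0.424485, 3.981771), so ‖F‖₂ = 4.0043.

4.0043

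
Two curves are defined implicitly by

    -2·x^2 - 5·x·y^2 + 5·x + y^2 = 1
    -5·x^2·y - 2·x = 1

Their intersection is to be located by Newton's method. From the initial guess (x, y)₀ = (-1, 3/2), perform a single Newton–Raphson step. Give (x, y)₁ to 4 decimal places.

At (-1, 3/2): F = (5.5000, -6.5000).
Jacobian J = [[-4·x - 5·y^2 + 5, -10·x·y + 2·y], [-10·x·y - 2, -5·x^2]].
At the point, J = [[-2.2500, 18.0000], [13.0000, -5.0000]] (det J = -222.7500).
Solving J·Δ = −F gives Δ = (0.4018, -0.2553).
Then the next iterate is (x, y)₁ = (-0.5982, 1.2447).

(-0.5982, 1.2447)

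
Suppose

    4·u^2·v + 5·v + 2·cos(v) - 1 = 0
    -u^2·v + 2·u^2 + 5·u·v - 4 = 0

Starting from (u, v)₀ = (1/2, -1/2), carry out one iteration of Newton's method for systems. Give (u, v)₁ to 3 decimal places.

(6.530, 1.556)

At (1/2, -1/2): F = (-2.24483, -4.625).
Jacobian J = [[8·u·v, 4·u^2 - 2·sin(v) + 5], [-2·u·v + 4·u + 5·v, -u^2 + 5·u]].
At the point, J = [[-2.000, 6.95885], [0.000, 2.250]] (det J = -4.500).
Solving J·Δ = −F gives Δ = (6.030, 2.056).
Then the next iterate is (u, v)₁ = (6.530, 1.556).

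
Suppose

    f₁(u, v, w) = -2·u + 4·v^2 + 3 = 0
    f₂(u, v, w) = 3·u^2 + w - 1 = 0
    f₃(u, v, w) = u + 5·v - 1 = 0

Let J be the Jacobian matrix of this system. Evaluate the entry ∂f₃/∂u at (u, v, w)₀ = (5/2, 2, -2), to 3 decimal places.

∂f₃/∂u = 1.
At (5/2, 2, -2) this is 1.000.

1.000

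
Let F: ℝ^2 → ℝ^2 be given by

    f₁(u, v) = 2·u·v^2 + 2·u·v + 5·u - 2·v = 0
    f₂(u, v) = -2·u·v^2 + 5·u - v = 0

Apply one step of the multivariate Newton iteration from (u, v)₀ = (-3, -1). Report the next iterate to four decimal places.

(-0.3896, -1.0130)

At (-3, -1): F = (-13.0000, -8.0000).
Jacobian J = [[2·v^2 + 2·v + 5, 4·u·v + 2·u - 2], [-2·v^2 + 5, -4·u·v - 1]].
At the point, J = [[5.0000, 4.0000], [3.0000, -13.0000]] (det J = -77.0000).
Solving J·Δ = −F gives Δ = (2.6104, -0.0130).
Then the next iterate is (u, v)₁ = (-0.3896, -1.0130).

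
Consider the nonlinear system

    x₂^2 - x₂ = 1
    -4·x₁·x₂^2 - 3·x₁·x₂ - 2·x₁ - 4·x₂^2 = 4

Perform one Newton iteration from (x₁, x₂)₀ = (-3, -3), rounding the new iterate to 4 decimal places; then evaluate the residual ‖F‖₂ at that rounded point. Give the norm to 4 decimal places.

8.7221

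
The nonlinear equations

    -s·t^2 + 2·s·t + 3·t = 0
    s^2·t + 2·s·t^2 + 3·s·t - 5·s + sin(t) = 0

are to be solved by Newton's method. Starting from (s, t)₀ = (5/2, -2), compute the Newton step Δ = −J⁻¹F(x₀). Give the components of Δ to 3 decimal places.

(-1.913, 0.594)

At (5/2, -2): F = (-26.000, -20.90930).
Jacobian J = [[-t^2 + 2·t, -2·s·t + 2·s + 3], [2·s·t + 2·t^2 + 3·t - 5, s^2 + 4·s·t + 3·s + cos(t)]].
At the point, J = [[-8.000, 18.000], [-13.000, -6.66615]] (det J = 287.32917).
Solving J·Δ = −F gives Δ = (-1.913, 0.594).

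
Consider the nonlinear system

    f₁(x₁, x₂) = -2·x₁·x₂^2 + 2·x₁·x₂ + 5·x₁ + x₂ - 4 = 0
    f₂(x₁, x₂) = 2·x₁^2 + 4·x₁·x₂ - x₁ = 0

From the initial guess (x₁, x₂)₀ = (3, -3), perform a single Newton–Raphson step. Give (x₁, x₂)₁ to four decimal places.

(3.7297, -1.1892)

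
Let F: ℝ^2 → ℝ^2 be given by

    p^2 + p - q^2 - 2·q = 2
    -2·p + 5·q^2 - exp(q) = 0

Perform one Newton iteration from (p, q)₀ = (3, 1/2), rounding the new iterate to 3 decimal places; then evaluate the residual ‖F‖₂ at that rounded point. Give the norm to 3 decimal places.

8.825

At (3, 1/2): F = (8.750, -6.39872).
Jacobian J = [[2·p + 1, -2·q - 2], [-2, 10·q - exp(q)]].
At the point, J = [[7.000, -3.000], [-2.000, 3.35128]] (det J = 17.45895).
Solving J·Δ = −F gives Δ = (-0.580, 1.563).
Then the next iterate is (p, q)₁ = (2.420, 2.063).
Re-evaluating at (2.420, 2.063): F = (-2.10557, 8.57030), so ‖F‖₂ = 8.825.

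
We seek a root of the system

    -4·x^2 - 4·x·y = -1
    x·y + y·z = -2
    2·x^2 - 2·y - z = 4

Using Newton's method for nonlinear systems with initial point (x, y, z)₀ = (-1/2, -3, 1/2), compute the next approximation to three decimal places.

(-0.189, -2.489, 0.856)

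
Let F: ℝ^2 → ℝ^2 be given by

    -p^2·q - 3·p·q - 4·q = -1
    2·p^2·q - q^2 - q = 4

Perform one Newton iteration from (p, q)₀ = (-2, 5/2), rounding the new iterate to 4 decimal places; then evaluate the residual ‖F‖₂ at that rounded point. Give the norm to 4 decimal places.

At (-2, 5/2): F = (-4.0000, 7.2500).
Jacobian J = [[-2·p·q - 3·q, -p^2 - 3·p - 4], [4·p·q, 2·p^2 - 2·q - 1]].
At the point, J = [[2.5000, -2.0000], [-20.0000, 2.0000]] (det J = -35.0000).
Solving J·Δ = −F gives Δ = (0.1857, -1.7679).
Then the next iterate is (p, q)₁ = (-1.8143, 0.7321).
Re-evaluating at (-1.8143, 0.7321): F = (-0.353495, -0.448386), so ‖F‖₂ = 0.5710.

0.5710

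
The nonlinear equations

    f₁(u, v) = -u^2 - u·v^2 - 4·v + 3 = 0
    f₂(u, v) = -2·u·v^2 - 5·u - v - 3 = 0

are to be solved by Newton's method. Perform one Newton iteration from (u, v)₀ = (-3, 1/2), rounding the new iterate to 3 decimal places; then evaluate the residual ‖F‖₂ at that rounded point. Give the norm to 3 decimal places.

At (-3, 1/2): F = (-7.250, 13.000).
Jacobian J = [[-2·u - v^2, -2·u·v - 4], [-2·v^2 - 5, -4·u·v - 1]].
At the point, J = [[5.750, -1.000], [-5.500, 5.000]] (det J = 23.250).
Solving J·Δ = −F gives Δ = (1.000, -1.500).
Then the next iterate is (u, v)₁ = (-2.000, -1.000).
Re-evaluating at (-2.000, -1.000): F = (5.000, 12.000), so ‖F‖₂ = 13.000.

13.000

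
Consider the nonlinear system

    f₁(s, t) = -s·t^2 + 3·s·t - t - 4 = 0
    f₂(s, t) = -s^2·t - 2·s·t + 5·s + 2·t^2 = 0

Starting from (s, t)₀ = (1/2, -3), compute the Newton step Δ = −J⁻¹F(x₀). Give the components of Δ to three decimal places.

At (1/2, -3): F = (-10.000, 24.250).
Jacobian J = [[-t^2 + 3·t, -2·s·t + 3·s - 1], [-2·s·t - 2·t + 5, -s^2 - 2·s + 4·t]].
At the point, J = [[-18.000, 3.500], [14.000, -13.250]] (det J = 189.500).
Solving J·Δ = −F gives Δ = (-0.251, 1.565).

(-0.251, 1.565)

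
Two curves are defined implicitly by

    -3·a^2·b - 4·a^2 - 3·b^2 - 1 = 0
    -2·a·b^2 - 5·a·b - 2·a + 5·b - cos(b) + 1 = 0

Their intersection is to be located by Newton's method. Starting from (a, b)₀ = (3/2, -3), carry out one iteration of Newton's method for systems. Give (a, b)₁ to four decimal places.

At (3/2, -3): F = (-16.7500, -20.510008).
Jacobian J = [[-6·a·b - 8·a, -3·a^2 - 6·b], [-2·b^2 - 5·b - 2, -4·a·b - 5·a + sin(b) + 5]].
At the point, J = [[15.0000, 11.2500], [-5.0000, 15.358880]] (det J = 286.633200).
Solving J·Δ = −F gives Δ = (0.0925, 1.3655).
Then the next iterate is (a, b)₁ = (1.5925, -1.6345).

(1.5925, -1.6345)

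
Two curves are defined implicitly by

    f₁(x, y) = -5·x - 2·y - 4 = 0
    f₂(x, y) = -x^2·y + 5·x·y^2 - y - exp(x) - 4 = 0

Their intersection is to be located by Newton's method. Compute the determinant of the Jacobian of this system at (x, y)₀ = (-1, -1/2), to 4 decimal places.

J = [[-5, -2], [-2·x·y + 5·y^2 - exp(x), -x^2 + 10·x·y - 1]].
At the point, J = [[-5.0000, -2.0000], [-0.117879, 3.0000]].
det J = -15.2358.

-15.2358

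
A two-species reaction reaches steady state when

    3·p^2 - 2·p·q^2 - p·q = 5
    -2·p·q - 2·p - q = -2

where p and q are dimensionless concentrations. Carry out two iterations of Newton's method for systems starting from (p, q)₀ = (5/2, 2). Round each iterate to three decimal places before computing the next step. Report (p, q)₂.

(0.976, -0.076)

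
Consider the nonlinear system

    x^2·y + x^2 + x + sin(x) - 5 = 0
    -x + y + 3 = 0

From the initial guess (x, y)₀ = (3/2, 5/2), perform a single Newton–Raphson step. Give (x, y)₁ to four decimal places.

At (3/2, 5/2): F = (5.372495, 4.0000).
Jacobian J = [[2·x·y + 2·x + cos(x) + 1, x^2], [-1, 1]].
At the point, J = [[11.570737, 2.2500], [-1.0000, 1.0000]] (det J = 13.820737).
Solving J·Δ = −F gives Δ = (0.2625, -3.7375).
Then the next iterate is (x, y)₁ = (1.7625, -1.2375).

(1.7625, -1.2375)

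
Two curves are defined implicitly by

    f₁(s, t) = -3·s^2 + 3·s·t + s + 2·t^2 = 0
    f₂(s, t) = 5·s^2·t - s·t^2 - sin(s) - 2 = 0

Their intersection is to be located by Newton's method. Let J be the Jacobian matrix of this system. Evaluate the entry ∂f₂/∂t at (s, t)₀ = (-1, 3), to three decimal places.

11.000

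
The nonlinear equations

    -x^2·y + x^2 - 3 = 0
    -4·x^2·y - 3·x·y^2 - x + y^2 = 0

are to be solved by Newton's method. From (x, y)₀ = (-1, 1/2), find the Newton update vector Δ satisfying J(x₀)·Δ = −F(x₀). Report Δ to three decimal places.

(0.000, -2.500)

At (-1, 1/2): F = (-2.500, 0.000).
Jacobian J = [[-2·x·y + 2·x, -x^2], [-8·x·y - 3·y^2 - 1, -4·x^2 - 6·x·y + 2·y]].
At the point, J = [[-1.000, -1.000], [2.250, 0.000]] (det J = 2.250).
Solving J·Δ = −F gives Δ = (0.000, -2.500).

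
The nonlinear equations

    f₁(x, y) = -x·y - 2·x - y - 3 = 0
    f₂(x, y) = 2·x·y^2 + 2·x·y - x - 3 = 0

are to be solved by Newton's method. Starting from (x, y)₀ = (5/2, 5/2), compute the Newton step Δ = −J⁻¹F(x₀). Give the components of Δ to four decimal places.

(-4.7718, 1.3495)

At (5/2, 5/2): F = (-16.7500, 38.2500).
Jacobian J = [[-y - 2, -x - 1], [2·y^2 + 2·y - 1, 4·x·y + 2·x]].
At the point, J = [[-4.5000, -3.5000], [16.5000, 30.0000]] (det J = -77.2500).
Solving J·Δ = −F gives Δ = (-4.7718, 1.3495).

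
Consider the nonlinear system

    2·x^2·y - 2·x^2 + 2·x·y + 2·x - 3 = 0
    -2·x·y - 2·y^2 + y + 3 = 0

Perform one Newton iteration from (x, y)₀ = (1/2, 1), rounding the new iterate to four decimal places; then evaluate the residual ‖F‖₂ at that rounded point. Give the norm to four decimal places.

0.1676

At (1/2, 1): F = (-1.0000, 1.0000).
Jacobian J = [[4·x·y - 4·x + 2·y + 2, 2·x^2 + 2·x], [-2·y, -2·x - 4·y + 1]].
At the point, J = [[4.0000, 1.5000], [-2.0000, -4.0000]] (det J = -13.0000).
Solving J·Δ = −F gives Δ = (0.1923, 0.1538).
Then the next iterate is (x, y)₁ = (0.6923, 1.1538).
Re-evaluating at (0.6923, 1.1538): F = (0.129578, -0.106260), so ‖F‖₂ = 0.1676.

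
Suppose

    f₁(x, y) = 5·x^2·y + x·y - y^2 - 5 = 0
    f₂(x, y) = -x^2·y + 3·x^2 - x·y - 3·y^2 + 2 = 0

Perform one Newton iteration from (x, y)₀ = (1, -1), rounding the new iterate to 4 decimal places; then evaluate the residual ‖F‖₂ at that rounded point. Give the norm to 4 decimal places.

5.8616

At (1, -1): F = (-12.0000, 4.0000).
Jacobian J = [[10·x·y + y, 5·x^2 + x - 2·y], [-2·x·y + 6·x - y, -x^2 - x - 6·y]].
At the point, J = [[-11.0000, 8.0000], [9.0000, 4.0000]] (det J = -116.0000).
Solving J·Δ = −F gives Δ = (-0.6897, 0.5517).
Then the next iterate is (x, y)₁ = (0.3103, -0.4483).
Re-evaluating at (0.3103, -0.4483): F = (-5.555906, 1.868212), so ‖F‖₂ = 5.8616.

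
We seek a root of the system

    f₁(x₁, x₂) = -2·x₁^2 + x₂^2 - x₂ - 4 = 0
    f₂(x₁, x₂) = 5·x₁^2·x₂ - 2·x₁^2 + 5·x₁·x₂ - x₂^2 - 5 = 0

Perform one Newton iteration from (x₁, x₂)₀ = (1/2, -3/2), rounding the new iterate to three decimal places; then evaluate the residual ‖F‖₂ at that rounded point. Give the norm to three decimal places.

At (1/2, -3/2): F = (-0.750, -13.375).
Jacobian J = [[-4·x₁, 2·x₂ - 1], [10·x₁·x₂ - 4·x₁ + 5·x₂, 5·x₁^2 + 5·x₁ - 2·x₂]].
At the point, J = [[-2.000, -4.000], [-17.000, 6.750]] (det J = -81.500).
Solving J·Δ = −F gives Δ = (-0.719, 0.172).
Then the next iterate is (x₁, x₂)₁ = (-0.219, -1.328).
Re-evaluating at (-0.219, -1.328): F = (-1.00434, -5.72381), so ‖F‖₂ = 5.811.

5.811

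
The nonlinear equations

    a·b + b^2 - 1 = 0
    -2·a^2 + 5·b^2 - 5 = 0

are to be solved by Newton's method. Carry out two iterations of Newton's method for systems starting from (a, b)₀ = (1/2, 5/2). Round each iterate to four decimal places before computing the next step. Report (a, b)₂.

At (1/2, 5/2): F = (6.5000, 25.7500).
Jacobian J = [[b, a + 2·b], [-4·a, 10·b]].
At the point, J = [[2.5000, 5.5000], [-2.0000, 25.0000]] (det J = 73.5000).
Solving J·Δ = −F gives Δ = (-0.2840, -1.0527).
Then the next iterate is (a, b)₁ = (0.2160, 1.4473).
Round to (0.2160, 1.4473) and repeat: F = (1.407294, 5.380074), J = [[1.4473, 3.1106], [-0.8640, 14.4730]].
Δ = (-0.1537, -0.3809), so (a, b)₂ = (0.0623, 1.0664).

(0.0623, 1.0664)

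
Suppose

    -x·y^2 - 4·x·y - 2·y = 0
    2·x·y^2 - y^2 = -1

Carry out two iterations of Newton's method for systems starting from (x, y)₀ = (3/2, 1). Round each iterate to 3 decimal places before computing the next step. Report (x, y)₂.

(-1.273, -1.182)

At (3/2, 1): F = (-9.500, 3.000).
Jacobian J = [[-y^2 - 4·y, -2·x·y - 4·x - 2], [2·y^2, 4·x·y - 2·y]].
At the point, J = [[-5.000, -11.000], [2.000, 4.000]] (det J = 2.000).
Solving J·Δ = −F gives Δ = (2.500, -2.000).
Then the next iterate is (x, y)₁ = (4.000, -1.000).
Round to (4.000, -1.000) and repeat: F = (14.000, 8.000), J = [[3.000, -10.000], [2.000, -14.000]].
Δ = (-5.273, -0.182), so (x, y)₂ = (-1.273, -1.182).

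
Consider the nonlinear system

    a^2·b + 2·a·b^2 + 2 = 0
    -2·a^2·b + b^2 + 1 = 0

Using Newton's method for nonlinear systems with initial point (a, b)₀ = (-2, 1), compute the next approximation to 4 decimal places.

(-1.1818, 1.0909)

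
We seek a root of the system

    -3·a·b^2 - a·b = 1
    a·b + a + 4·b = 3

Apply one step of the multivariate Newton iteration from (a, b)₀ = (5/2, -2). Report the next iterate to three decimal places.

(7.893, 0.907)

At (5/2, -2): F = (-26.000, -13.500).
Jacobian J = [[-3·b^2 - b, -6·a·b - a], [b + 1, a + 4]].
At the point, J = [[-10.000, 27.500], [-1.000, 6.500]] (det J = -37.500).
Solving J·Δ = −F gives Δ = (5.393, 2.907).
Then the next iterate is (a, b)₁ = (7.893, 0.907).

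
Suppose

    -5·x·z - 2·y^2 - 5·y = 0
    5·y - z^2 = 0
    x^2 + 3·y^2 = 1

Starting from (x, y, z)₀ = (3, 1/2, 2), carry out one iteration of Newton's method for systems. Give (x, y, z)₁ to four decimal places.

At (3, 1/2, 2): F = (-33.0000, -1.5000, 8.7500).
Jacobian J = [[-5·z, -4·y - 5, -5·x], [0, 5, -2·z], [2·x, 6·y, 0]].
At the point, J = [[-10.0000, -7.0000, -15.0000], [0.0000, 5.0000, -4.0000], [6.0000, 3.0000, 0.0000]] (det J = 498.0000).
Solving J·Δ = −F gives Δ = (-1.1501, -0.6165, -1.1456).
Then the next iterate is (x, y, z)₁ = (1.8499, -0.1165, 0.8544).

(1.8499, -0.1165, 0.8544)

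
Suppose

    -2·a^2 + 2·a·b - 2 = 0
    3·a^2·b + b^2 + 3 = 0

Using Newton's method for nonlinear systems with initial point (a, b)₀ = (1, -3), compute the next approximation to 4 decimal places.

(0.6364, 0.1818)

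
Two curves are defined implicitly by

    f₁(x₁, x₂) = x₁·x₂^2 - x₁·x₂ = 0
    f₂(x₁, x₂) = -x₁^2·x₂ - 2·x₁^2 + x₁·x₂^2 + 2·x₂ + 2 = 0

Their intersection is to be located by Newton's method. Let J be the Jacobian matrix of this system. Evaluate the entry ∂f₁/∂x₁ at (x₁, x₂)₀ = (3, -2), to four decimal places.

∂f₁/∂x₁ = x₂^2 - x₂.
At (3, -2) this is 6.0000.

6.0000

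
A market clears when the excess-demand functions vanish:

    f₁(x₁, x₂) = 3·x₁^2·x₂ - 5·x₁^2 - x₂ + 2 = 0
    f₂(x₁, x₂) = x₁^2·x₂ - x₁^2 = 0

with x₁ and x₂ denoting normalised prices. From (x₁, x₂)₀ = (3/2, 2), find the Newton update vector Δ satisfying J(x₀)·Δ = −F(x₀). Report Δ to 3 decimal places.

(-0.750, 0.000)

At (3/2, 2): F = (2.250, 2.250).
Jacobian J = [[6·x₁·x₂ - 10·x₁, 3·x₁^2 - 1], [2·x₁·x₂ - 2·x₁, x₁^2]].
At the point, J = [[3.000, 5.750], [3.000, 2.250]] (det J = -10.500).
Solving J·Δ = −F gives Δ = (-0.750, 0.000).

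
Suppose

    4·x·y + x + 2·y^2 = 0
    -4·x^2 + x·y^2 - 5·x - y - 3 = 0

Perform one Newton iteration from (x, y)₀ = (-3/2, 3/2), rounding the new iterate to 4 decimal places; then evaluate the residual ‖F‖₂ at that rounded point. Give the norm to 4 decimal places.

At (-3/2, 3/2): F = (-6.0000, -9.3750).
Jacobian J = [[4·y + 1, 4·x + 4·y], [-8·x + y^2 - 5, 2·x·y - 1]].
At the point, J = [[7.0000, 0.0000], [9.2500, -5.5000]] (det J = -38.5000).
Solving J·Δ = −F gives Δ = (0.8571, -0.2630).
Then the next iterate is (x, y)₁ = (-0.6429, 1.2370).
Re-evaluating at (-0.6429, 1.2370): F = (-0.763631, -3.659527), so ‖F‖₂ = 3.7384.

3.7384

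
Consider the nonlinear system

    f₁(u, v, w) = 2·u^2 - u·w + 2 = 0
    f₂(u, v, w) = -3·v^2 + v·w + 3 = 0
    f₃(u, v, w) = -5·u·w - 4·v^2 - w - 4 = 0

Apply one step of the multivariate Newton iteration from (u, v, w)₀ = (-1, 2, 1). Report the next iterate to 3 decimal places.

(23.800, 23.000, 120.000)

At (-1, 2, 1): F = (5.000, -7.000, -16.000).
Jacobian J = [[4·u - w, 0, -u], [0, -6·v + w, v], [-5·w, -8·v, -5·u - 1]].
At the point, J = [[-5.000, 0.000, 1.000], [0.000, -11.000, 2.000], [-5.000, -16.000, 4.000]] (det J = 5.000).
Solving J·Δ = −F gives Δ = (24.800, 21.000, 119.000).
Then the next iterate is (u, v, w)₁ = (23.800, 23.000, 120.000).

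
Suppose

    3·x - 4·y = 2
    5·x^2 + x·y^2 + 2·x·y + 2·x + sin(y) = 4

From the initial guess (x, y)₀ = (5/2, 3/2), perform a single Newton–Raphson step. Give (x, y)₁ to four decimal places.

At (5/2, 3/2): F = (-0.5000, 46.372495).
Jacobian J = [[3, -4], [10·x + y^2 + 2·y + 2, 2·x·y + 2·x + cos(y)]].
At the point, J = [[3.0000, -4.0000], [32.2500, 12.570737]] (det J = 166.712212).
Solving J·Δ = −F gives Δ = (-1.0749, -0.9312).
Then the next iterate is (x, y)₁ = (1.4251, 0.5688).

(1.4251, 0.5688)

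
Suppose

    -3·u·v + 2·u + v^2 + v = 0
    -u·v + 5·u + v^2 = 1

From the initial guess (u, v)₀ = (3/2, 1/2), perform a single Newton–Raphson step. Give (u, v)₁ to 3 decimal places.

(0.205, 0.841)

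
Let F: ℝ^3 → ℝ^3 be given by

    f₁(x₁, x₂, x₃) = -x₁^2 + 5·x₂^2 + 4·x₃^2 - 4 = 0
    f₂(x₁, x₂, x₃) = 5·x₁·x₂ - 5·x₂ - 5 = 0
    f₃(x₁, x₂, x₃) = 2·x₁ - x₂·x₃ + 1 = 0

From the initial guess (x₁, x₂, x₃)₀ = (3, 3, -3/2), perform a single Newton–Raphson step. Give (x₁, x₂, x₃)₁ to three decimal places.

(1.700, 2.450, 1.192)

At (3, 3, -3/2): F = (41.000, 25.000, 11.500).
Jacobian J = [[-2·x₁, 10·x₂, 8·x₃], [5·x₂, 5·x₁ - 5, 0], [2, -x₃, -x₂]].
At the point, J = [[-6.000, 30.000, -12.000], [15.000, 10.000, 0.000], [2.000, 1.500, -3.000]] (det J = 1500.000).
Solving J·Δ = −F gives Δ = (-1.300, -0.550, 2.692).
Then the next iterate is (x₁, x₂, x₃)₁ = (1.700, 2.450, 1.192).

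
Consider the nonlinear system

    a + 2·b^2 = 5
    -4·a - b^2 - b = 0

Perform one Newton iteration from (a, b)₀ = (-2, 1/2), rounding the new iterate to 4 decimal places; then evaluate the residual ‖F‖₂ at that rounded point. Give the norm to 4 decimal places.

At (-2, 1/2): F = (-6.5000, 7.2500).
Jacobian J = [[1, 4·b], [-4, -2·b - 1]].
At the point, J = [[1.0000, 2.0000], [-4.0000, -2.0000]] (det J = 6.0000).
Solving J·Δ = −F gives Δ = (0.2500, 3.1250).
Then the next iterate is (a, b)₁ = (-1.7500, 3.6250).
Re-evaluating at (-1.7500, 3.6250): F = (19.531250, -9.765625), so ‖F‖₂ = 21.8366.

21.8366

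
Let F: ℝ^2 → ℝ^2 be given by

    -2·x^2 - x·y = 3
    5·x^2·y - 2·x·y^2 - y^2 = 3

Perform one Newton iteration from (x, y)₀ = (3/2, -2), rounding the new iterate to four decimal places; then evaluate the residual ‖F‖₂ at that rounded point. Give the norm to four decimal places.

12.0846

At (3/2, -2): F = (-4.5000, -41.5000).
Jacobian J = [[-4·x - y, -x], [10·x·y - 2·y^2, 5·x^2 - 4·x·y - 2·y]].
At the point, J = [[-4.0000, -1.5000], [-38.0000, 27.2500]] (det J = -166.0000).
Solving J·Δ = −F gives Δ = (-1.1137, -0.0301).
Then the next iterate is (x, y)₁ = (0.3863, -2.0301).
Re-evaluating at (0.3863, -2.0301): F = (-2.514228, -11.820163), so ‖F‖₂ = 12.0846.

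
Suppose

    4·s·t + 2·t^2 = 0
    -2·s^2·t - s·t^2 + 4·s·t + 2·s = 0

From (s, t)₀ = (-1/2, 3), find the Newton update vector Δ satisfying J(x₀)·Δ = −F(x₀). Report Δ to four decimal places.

At (-1/2, 3): F = (12.0000, -4.0000).
Jacobian J = [[4·t, 4·s + 4·t], [-4·s·t - t^2 + 4·t + 2, -2·s^2 - 2·s·t + 4·s]].
At the point, J = [[12.0000, 10.0000], [11.0000, 0.5000]] (det J = -104.0000).
Solving J·Δ = −F gives Δ = (0.4423, -1.7308).

(0.4423, -1.7308)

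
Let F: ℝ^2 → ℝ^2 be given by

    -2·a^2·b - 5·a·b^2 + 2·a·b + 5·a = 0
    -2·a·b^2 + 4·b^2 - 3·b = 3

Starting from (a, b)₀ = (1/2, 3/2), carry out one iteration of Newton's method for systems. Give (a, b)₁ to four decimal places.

(0.2174, 1.4130)

At (1/2, 3/2): F = (-2.3750, -0.7500).
Jacobian J = [[-4·a·b - 5·b^2 + 2·b + 5, -2·a^2 - 10·a·b + 2·a], [-2·b^2, -4·a·b + 8·b - 3]].
At the point, J = [[-6.2500, -7.0000], [-4.5000, 6.0000]] (det J = -69.0000).
Solving J·Δ = −F gives Δ = (-0.2826, -0.0870).
Then the next iterate is (a, b)₁ = (0.2174, 1.4130).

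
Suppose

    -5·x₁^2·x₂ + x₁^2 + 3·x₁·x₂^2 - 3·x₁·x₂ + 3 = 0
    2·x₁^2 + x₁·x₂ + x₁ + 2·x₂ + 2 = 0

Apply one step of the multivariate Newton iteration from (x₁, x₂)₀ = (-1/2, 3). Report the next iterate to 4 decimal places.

At (-1/2, 3): F = (-9.5000, 6.5000).
Jacobian J = [[-10·x₁·x₂ + 2·x₁ + 3·x₂^2 - 3·x₂, -5·x₁^2 + 6·x₁·x₂ - 3·x₁], [4·x₁ + x₂ + 1, x₁ + 2]].
At the point, J = [[32.0000, -8.7500], [2.0000, 1.5000]] (det J = 65.5000).
Solving J·Δ = −F gives Δ = (-0.6508, -3.4656).
Then the next iterate is (x₁, x₂)₁ = (-1.1508, -0.4656).

(-1.1508, -0.4656)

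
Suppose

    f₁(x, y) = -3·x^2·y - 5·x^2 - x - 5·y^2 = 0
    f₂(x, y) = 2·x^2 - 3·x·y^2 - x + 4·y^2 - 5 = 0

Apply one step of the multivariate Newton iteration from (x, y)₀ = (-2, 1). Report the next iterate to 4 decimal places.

At (-2, 1): F = (-35.0000, 15.0000).
Jacobian J = [[-6·x·y - 10·x - 1, -3·x^2 - 10·y], [4·x - 3·y^2 - 1, -6·x·y + 8·y]].
At the point, J = [[31.0000, -22.0000], [-12.0000, 20.0000]] (det J = 356.0000).
Solving J·Δ = −F gives Δ = (1.0393, -0.1264).
Then the next iterate is (x, y)₁ = (-0.9607, 0.8736).

(-0.9607, 0.8736)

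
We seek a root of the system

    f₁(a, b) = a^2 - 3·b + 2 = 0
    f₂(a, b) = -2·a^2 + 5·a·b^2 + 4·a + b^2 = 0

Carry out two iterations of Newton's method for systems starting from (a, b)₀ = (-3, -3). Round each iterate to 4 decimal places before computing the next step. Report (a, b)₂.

(2.6187, 1.8203)

At (-3, -3): F = (20.0000, -156.0000).
Jacobian J = [[2·a, -3], [-4·a + 5·b^2 + 4, 10·a·b + 2·b]].
At the point, J = [[-6.0000, -3.0000], [61.0000, 84.0000]] (det J = -321.0000).
Solving J·Δ = −F gives Δ = (3.7757, -0.8847).
Then the next iterate is (a, b)₁ = (0.7757, -3.8847).
Round to (0.7757, -3.8847) and repeat: F = (14.255810, 75.520306), J = [[1.5514, -3.0000], [76.351670, -37.903018]].
Δ = (1.8430, 5.7050), so (a, b)₂ = (2.6187, 1.8203).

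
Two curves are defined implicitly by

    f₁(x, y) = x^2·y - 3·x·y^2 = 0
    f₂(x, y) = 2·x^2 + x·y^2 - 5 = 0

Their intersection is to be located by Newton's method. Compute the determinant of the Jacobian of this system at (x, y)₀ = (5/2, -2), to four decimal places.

-287.5000

J = [[2·x·y - 3·y^2, x^2 - 6·x·y], [4·x + y^2, 2·x·y]].
At the point, J = [[-22.0000, 36.2500], [14.0000, -10.0000]].
det J = -287.5000.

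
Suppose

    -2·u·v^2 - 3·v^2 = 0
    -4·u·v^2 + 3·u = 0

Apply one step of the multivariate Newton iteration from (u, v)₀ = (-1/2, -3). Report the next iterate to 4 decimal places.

(-0.5294, -1.5441)

At (-1/2, -3): F = (-18.0000, 16.5000).
Jacobian J = [[-2·v^2, -4·u·v - 6·v], [-4·v^2 + 3, -8·u·v]].
At the point, J = [[-18.0000, 12.0000], [-33.0000, -12.0000]] (det J = 612.0000).
Solving J·Δ = −F gives Δ = (-0.0294, 1.4559).
Then the next iterate is (u, v)₁ = (-0.5294, -1.5441).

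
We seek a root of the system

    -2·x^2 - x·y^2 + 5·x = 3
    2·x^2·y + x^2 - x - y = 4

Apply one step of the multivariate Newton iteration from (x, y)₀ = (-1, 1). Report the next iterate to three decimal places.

At (-1, 1): F = (-9.000, -1.000).
Jacobian J = [[-4·x - y^2 + 5, -2·x·y], [4·x·y + 2·x - 1, 2·x^2 - 1]].
At the point, J = [[8.000, 2.000], [-7.000, 1.000]] (det J = 22.000).
Solving J·Δ = −F gives Δ = (0.318, 3.227).
Then the next iterate is (x, y)₁ = (-0.682, 4.227).

(-0.682, 4.227)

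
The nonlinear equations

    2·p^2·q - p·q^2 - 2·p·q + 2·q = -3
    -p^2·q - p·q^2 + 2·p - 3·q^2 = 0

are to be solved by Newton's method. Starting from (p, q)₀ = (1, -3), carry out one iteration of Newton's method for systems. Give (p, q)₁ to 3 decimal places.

(0.917, -1.656)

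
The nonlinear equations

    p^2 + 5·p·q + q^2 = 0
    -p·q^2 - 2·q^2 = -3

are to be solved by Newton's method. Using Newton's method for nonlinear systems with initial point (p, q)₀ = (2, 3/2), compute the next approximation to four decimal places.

(0.3724, 1.3052)

At (2, 3/2): F = (21.2500, -6.0000).
Jacobian J = [[2·p + 5·q, 5·p + 2·q], [-q^2, -2·p·q - 4·q]].
At the point, J = [[11.5000, 13.0000], [-2.2500, -12.0000]] (det J = -108.7500).
Solving J·Δ = −F gives Δ = (-1.6276, -0.1948).
Then the next iterate is (p, q)₁ = (0.3724, 1.3052).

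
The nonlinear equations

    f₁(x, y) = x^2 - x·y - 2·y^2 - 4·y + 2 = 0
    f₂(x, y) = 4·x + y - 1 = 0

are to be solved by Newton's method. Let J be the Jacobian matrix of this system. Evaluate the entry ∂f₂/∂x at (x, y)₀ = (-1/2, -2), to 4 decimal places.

4.0000

∂f₂/∂x = 4.
At (-1/2, -2) this is 4.0000.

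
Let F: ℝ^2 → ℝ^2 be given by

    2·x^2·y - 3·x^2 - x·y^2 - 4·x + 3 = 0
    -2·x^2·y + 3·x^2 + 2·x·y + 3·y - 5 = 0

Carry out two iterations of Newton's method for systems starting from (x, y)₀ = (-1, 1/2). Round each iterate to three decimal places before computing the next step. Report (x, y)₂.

At (-1, 1/2): F = (5.250, -2.500).
Jacobian J = [[4·x·y - 6·x - y^2 - 4, 2·x^2 - 2·x·y], [-4·x·y + 6·x + 2·y, -2·x^2 + 2·x + 3]].
At the point, J = [[-0.250, 3.000], [-3.000, -1.000]] (det J = 9.250).
Solving J·Δ = −F gives Δ = (-0.243, -1.770).
Then the next iterate is (x, y)₁ = (-1.243, -1.270).
Round to (-1.243, -1.270) and repeat: F = (1.41726, 2.90679), J = [[8.15954, -0.06712], [-16.31244, -2.57610]].
Δ = (-0.156, 2.118), so (x, y)₂ = (-1.399, 0.848).

(-1.399, 0.848)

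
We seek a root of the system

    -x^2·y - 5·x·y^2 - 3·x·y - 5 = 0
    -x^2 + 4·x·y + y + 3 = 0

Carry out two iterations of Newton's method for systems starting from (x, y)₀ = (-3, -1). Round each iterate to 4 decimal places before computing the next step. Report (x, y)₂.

(-3.0711, -0.5683)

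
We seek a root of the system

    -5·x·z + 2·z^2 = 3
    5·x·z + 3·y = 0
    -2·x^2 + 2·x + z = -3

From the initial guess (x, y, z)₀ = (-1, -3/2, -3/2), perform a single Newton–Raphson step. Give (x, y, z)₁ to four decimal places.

(-0.3704, -3.0556, -2.7778)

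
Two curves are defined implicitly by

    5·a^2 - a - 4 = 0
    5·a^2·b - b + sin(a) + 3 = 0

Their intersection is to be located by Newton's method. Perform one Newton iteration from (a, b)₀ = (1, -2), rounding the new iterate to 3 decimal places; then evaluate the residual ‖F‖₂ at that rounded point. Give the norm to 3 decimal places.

0.001

At (1, -2): F = (0.000, -4.15853).
Jacobian J = [[10·a - 1, 0], [10·a·b + cos(a), 5·a^2 - 1]].
At the point, J = [[9.000, 0.000], [-19.45970, 4.000]] (det J = 36.000).
Solving J·Δ = −F gives Δ = (0.000, 1.040).
Then the next iterate is (a, b)₁ = (1.000, -0.960).
Re-evaluating at (1.000, -0.960): F = (0.000, 0.00147), so ‖F‖₂ = 0.001.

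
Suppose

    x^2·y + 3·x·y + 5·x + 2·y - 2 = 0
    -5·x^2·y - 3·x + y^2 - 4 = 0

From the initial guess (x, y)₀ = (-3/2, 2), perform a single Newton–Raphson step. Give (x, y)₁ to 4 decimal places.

(0.8051, 8.1017)

At (-3/2, 2): F = (-10.0000, -18.0000).
Jacobian J = [[2·x·y + 3·y + 5, x^2 + 3·x + 2], [-10·x·y - 3, -5·x^2 + 2·y]].
At the point, J = [[5.0000, -0.2500], [27.0000, -7.2500]] (det J = -29.5000).
Solving J·Δ = −F gives Δ = (2.3051, 6.1017).
Then the next iterate is (x, y)₁ = (0.8051, 8.1017).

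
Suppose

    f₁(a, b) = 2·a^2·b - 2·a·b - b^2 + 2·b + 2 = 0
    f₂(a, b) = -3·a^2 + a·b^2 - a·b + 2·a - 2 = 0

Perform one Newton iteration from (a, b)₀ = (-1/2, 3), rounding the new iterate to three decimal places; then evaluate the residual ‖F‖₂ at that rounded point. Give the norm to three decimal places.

2.817

At (-1/2, 3): F = (3.500, -6.750).
Jacobian J = [[4·a·b - 2·b, 2·a^2 - 2·a - 2·b + 2], [-6·a + b^2 - b + 2, 2·a·b - a]].
At the point, J = [[-12.000, -2.500], [11.000, -2.500]] (det J = 57.500).
Solving J·Δ = −F gives Δ = (0.446, -0.739).
Then the next iterate is (a, b)₁ = (-0.054, 2.261).
Re-evaluating at (-0.054, 2.261): F = (1.66725, -2.27071), so ‖F‖₂ = 2.817.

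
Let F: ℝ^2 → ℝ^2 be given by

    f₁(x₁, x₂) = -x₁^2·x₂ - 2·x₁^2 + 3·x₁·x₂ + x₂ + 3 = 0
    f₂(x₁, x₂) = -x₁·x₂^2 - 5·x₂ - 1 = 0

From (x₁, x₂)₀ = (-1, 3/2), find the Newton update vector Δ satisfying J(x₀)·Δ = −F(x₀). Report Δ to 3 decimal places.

(-0.395, -2.681)

At (-1, 3/2): F = (-3.500, -6.250).
Jacobian J = [[-2·x₁·x₂ - 4·x₁ + 3·x₂, -x₁^2 + 3·x₁ + 1], [-x₂^2, -2·x₁·x₂ - 5]].
At the point, J = [[11.500, -3.000], [-2.250, -2.000]] (det J = -29.750).
Solving J·Δ = −F gives Δ = (-0.395, -2.681).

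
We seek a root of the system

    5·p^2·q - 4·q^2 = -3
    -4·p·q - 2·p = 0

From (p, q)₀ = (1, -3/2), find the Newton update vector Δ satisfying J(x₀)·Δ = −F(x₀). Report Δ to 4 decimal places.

At (1, -3/2): F = (-13.5000, 4.0000).
Jacobian J = [[10·p·q, 5·p^2 - 8·q], [-4·q - 2, -4·p]].
At the point, J = [[-15.0000, 17.0000], [4.0000, -4.0000]] (det J = -8.0000).
Solving J·Δ = −F gives Δ = (-1.7500, -0.7500).

(-1.7500, -0.7500)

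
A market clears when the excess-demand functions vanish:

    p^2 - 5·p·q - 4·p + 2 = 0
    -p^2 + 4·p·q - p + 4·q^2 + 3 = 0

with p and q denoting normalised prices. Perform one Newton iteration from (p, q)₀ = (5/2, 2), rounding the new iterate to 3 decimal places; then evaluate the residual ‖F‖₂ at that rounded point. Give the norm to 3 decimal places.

10.140

At (5/2, 2): F = (-26.750, 30.250).
Jacobian J = [[2·p - 5·q - 4, -5·p], [-2·p + 4·q - 1, 4·p + 8·q]].
At the point, J = [[-9.000, -12.500], [2.000, 26.000]] (det J = -209.000).
Solving J·Δ = −F gives Δ = (-1.519, -1.047).
Then the next iterate is (p, q)₁ = (0.981, 0.953).
Re-evaluating at (0.981, 0.953): F = (-5.63610, 8.42905), so ‖F‖₂ = 10.140.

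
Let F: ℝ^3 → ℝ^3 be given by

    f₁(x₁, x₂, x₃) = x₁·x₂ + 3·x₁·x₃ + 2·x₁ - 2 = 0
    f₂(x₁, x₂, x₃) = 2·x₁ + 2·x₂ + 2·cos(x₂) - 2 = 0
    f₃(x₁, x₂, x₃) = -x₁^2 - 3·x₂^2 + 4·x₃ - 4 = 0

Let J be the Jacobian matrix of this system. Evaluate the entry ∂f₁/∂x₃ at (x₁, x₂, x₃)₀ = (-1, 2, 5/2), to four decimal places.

-3.0000

∂f₁/∂x₃ = 3·x₁.
At (-1, 2, 5/2) this is -3.0000.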